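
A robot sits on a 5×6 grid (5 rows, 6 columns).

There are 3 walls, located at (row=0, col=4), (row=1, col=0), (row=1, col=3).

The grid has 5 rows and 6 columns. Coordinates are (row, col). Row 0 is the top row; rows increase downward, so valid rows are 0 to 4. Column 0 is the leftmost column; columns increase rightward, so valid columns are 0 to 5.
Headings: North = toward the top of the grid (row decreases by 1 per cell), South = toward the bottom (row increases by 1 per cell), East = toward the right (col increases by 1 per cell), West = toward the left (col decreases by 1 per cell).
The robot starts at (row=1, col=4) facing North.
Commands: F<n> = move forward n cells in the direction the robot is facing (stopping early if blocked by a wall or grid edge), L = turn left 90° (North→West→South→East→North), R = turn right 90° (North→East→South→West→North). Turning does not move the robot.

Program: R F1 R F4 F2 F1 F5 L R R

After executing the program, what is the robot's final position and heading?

Answer: Final position: (row=4, col=5), facing West

Derivation:
Start: (row=1, col=4), facing North
  R: turn right, now facing East
  F1: move forward 1, now at (row=1, col=5)
  R: turn right, now facing South
  F4: move forward 3/4 (blocked), now at (row=4, col=5)
  F2: move forward 0/2 (blocked), now at (row=4, col=5)
  F1: move forward 0/1 (blocked), now at (row=4, col=5)
  F5: move forward 0/5 (blocked), now at (row=4, col=5)
  L: turn left, now facing East
  R: turn right, now facing South
  R: turn right, now facing West
Final: (row=4, col=5), facing West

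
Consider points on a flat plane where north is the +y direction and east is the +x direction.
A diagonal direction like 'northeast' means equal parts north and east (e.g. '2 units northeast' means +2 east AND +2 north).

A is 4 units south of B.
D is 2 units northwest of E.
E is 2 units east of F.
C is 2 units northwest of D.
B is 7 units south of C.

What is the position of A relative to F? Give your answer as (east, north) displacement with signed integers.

Place F at the origin (east=0, north=0).
  E is 2 units east of F: delta (east=+2, north=+0); E at (east=2, north=0).
  D is 2 units northwest of E: delta (east=-2, north=+2); D at (east=0, north=2).
  C is 2 units northwest of D: delta (east=-2, north=+2); C at (east=-2, north=4).
  B is 7 units south of C: delta (east=+0, north=-7); B at (east=-2, north=-3).
  A is 4 units south of B: delta (east=+0, north=-4); A at (east=-2, north=-7).
Therefore A relative to F: (east=-2, north=-7).

Answer: A is at (east=-2, north=-7) relative to F.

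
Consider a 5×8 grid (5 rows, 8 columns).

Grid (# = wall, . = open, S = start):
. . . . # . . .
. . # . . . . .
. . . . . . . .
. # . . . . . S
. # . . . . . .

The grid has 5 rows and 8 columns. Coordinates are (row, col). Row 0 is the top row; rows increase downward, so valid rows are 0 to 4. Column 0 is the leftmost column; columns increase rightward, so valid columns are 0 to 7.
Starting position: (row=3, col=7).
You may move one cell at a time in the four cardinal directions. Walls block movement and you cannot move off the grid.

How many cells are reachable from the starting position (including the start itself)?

Answer: Reachable cells: 36

Derivation:
BFS flood-fill from (row=3, col=7):
  Distance 0: (row=3, col=7)
  Distance 1: (row=2, col=7), (row=3, col=6), (row=4, col=7)
  Distance 2: (row=1, col=7), (row=2, col=6), (row=3, col=5), (row=4, col=6)
  Distance 3: (row=0, col=7), (row=1, col=6), (row=2, col=5), (row=3, col=4), (row=4, col=5)
  Distance 4: (row=0, col=6), (row=1, col=5), (row=2, col=4), (row=3, col=3), (row=4, col=4)
  Distance 5: (row=0, col=5), (row=1, col=4), (row=2, col=3), (row=3, col=2), (row=4, col=3)
  Distance 6: (row=1, col=3), (row=2, col=2), (row=4, col=2)
  Distance 7: (row=0, col=3), (row=2, col=1)
  Distance 8: (row=0, col=2), (row=1, col=1), (row=2, col=0)
  Distance 9: (row=0, col=1), (row=1, col=0), (row=3, col=0)
  Distance 10: (row=0, col=0), (row=4, col=0)
Total reachable: 36 (grid has 36 open cells total)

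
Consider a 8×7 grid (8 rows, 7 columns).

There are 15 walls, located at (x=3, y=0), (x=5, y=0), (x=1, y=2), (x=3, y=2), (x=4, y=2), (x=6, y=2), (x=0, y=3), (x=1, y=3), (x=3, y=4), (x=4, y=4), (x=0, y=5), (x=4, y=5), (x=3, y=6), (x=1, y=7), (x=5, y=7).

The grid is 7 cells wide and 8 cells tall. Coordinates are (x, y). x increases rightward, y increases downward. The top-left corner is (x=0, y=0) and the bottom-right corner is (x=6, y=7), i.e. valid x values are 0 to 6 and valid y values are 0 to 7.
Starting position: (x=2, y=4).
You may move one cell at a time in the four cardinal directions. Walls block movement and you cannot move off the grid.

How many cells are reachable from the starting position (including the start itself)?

Answer: Reachable cells: 41

Derivation:
BFS flood-fill from (x=2, y=4):
  Distance 0: (x=2, y=4)
  Distance 1: (x=2, y=3), (x=1, y=4), (x=2, y=5)
  Distance 2: (x=2, y=2), (x=3, y=3), (x=0, y=4), (x=1, y=5), (x=3, y=5), (x=2, y=6)
  Distance 3: (x=2, y=1), (x=4, y=3), (x=1, y=6), (x=2, y=7)
  Distance 4: (x=2, y=0), (x=1, y=1), (x=3, y=1), (x=5, y=3), (x=0, y=6), (x=3, y=7)
  Distance 5: (x=1, y=0), (x=0, y=1), (x=4, y=1), (x=5, y=2), (x=6, y=3), (x=5, y=4), (x=0, y=7), (x=4, y=7)
  Distance 6: (x=0, y=0), (x=4, y=0), (x=5, y=1), (x=0, y=2), (x=6, y=4), (x=5, y=5), (x=4, y=6)
  Distance 7: (x=6, y=1), (x=6, y=5), (x=5, y=6)
  Distance 8: (x=6, y=0), (x=6, y=6)
  Distance 9: (x=6, y=7)
Total reachable: 41 (grid has 41 open cells total)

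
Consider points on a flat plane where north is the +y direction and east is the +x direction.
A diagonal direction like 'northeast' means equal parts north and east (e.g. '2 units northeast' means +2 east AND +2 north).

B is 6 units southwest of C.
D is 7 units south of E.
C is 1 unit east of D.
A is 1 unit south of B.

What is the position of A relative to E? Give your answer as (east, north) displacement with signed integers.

Answer: A is at (east=-5, north=-14) relative to E.

Derivation:
Place E at the origin (east=0, north=0).
  D is 7 units south of E: delta (east=+0, north=-7); D at (east=0, north=-7).
  C is 1 unit east of D: delta (east=+1, north=+0); C at (east=1, north=-7).
  B is 6 units southwest of C: delta (east=-6, north=-6); B at (east=-5, north=-13).
  A is 1 unit south of B: delta (east=+0, north=-1); A at (east=-5, north=-14).
Therefore A relative to E: (east=-5, north=-14).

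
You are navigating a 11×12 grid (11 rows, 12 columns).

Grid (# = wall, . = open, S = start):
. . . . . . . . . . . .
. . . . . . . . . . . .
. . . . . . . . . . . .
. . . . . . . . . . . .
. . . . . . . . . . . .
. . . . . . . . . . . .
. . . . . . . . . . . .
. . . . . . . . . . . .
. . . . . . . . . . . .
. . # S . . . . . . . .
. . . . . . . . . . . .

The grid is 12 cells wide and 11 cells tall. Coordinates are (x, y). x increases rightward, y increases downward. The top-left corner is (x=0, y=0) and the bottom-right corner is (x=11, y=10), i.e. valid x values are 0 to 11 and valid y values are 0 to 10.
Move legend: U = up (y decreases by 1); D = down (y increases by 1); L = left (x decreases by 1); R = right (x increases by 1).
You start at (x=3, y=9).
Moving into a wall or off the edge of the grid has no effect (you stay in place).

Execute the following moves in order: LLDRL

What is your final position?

Start: (x=3, y=9)
  L (left): blocked, stay at (x=3, y=9)
  L (left): blocked, stay at (x=3, y=9)
  D (down): (x=3, y=9) -> (x=3, y=10)
  R (right): (x=3, y=10) -> (x=4, y=10)
  L (left): (x=4, y=10) -> (x=3, y=10)
Final: (x=3, y=10)

Answer: Final position: (x=3, y=10)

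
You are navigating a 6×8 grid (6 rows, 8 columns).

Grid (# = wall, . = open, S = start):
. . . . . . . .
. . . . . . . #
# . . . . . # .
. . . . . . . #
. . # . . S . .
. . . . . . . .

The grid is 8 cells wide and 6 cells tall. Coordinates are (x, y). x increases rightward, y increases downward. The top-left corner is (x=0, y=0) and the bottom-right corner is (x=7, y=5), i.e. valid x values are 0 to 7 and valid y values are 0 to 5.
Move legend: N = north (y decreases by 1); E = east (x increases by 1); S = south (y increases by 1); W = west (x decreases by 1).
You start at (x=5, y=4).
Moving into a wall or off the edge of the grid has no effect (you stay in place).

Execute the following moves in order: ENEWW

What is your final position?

Answer: Final position: (x=4, y=3)

Derivation:
Start: (x=5, y=4)
  E (east): (x=5, y=4) -> (x=6, y=4)
  N (north): (x=6, y=4) -> (x=6, y=3)
  E (east): blocked, stay at (x=6, y=3)
  W (west): (x=6, y=3) -> (x=5, y=3)
  W (west): (x=5, y=3) -> (x=4, y=3)
Final: (x=4, y=3)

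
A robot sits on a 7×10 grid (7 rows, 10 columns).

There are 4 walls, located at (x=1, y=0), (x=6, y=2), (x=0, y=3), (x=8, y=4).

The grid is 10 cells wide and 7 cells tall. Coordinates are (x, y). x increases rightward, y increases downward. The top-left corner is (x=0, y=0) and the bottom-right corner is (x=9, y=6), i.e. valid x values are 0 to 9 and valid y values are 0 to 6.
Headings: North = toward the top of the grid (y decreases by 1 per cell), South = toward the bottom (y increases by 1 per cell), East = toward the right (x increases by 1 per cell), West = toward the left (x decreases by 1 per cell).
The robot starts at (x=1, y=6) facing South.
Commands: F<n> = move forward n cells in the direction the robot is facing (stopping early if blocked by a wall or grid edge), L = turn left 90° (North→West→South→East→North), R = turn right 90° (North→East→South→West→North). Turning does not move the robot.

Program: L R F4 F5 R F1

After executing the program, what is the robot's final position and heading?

Start: (x=1, y=6), facing South
  L: turn left, now facing East
  R: turn right, now facing South
  F4: move forward 0/4 (blocked), now at (x=1, y=6)
  F5: move forward 0/5 (blocked), now at (x=1, y=6)
  R: turn right, now facing West
  F1: move forward 1, now at (x=0, y=6)
Final: (x=0, y=6), facing West

Answer: Final position: (x=0, y=6), facing West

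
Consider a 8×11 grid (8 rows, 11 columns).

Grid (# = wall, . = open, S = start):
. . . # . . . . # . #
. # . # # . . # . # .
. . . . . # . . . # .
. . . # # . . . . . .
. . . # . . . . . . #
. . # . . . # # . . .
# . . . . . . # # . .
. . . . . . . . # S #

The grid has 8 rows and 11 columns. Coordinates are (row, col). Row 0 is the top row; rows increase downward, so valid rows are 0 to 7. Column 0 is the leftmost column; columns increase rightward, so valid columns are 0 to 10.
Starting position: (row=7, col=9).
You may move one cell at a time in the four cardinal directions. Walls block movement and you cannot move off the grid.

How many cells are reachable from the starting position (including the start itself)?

BFS flood-fill from (row=7, col=9):
  Distance 0: (row=7, col=9)
  Distance 1: (row=6, col=9)
  Distance 2: (row=5, col=9), (row=6, col=10)
  Distance 3: (row=4, col=9), (row=5, col=8), (row=5, col=10)
  Distance 4: (row=3, col=9), (row=4, col=8)
  Distance 5: (row=3, col=8), (row=3, col=10), (row=4, col=7)
  Distance 6: (row=2, col=8), (row=2, col=10), (row=3, col=7), (row=4, col=6)
  Distance 7: (row=1, col=8), (row=1, col=10), (row=2, col=7), (row=3, col=6), (row=4, col=5)
  Distance 8: (row=2, col=6), (row=3, col=5), (row=4, col=4), (row=5, col=5)
  Distance 9: (row=1, col=6), (row=5, col=4), (row=6, col=5)
  Distance 10: (row=0, col=6), (row=1, col=5), (row=5, col=3), (row=6, col=4), (row=6, col=6), (row=7, col=5)
  Distance 11: (row=0, col=5), (row=0, col=7), (row=6, col=3), (row=7, col=4), (row=7, col=6)
  Distance 12: (row=0, col=4), (row=6, col=2), (row=7, col=3), (row=7, col=7)
  Distance 13: (row=6, col=1), (row=7, col=2)
  Distance 14: (row=5, col=1), (row=7, col=1)
  Distance 15: (row=4, col=1), (row=5, col=0), (row=7, col=0)
  Distance 16: (row=3, col=1), (row=4, col=0), (row=4, col=2)
  Distance 17: (row=2, col=1), (row=3, col=0), (row=3, col=2)
  Distance 18: (row=2, col=0), (row=2, col=2)
  Distance 19: (row=1, col=0), (row=1, col=2), (row=2, col=3)
  Distance 20: (row=0, col=0), (row=0, col=2), (row=2, col=4)
  Distance 21: (row=0, col=1)
Total reachable: 65 (grid has 66 open cells total)

Answer: Reachable cells: 65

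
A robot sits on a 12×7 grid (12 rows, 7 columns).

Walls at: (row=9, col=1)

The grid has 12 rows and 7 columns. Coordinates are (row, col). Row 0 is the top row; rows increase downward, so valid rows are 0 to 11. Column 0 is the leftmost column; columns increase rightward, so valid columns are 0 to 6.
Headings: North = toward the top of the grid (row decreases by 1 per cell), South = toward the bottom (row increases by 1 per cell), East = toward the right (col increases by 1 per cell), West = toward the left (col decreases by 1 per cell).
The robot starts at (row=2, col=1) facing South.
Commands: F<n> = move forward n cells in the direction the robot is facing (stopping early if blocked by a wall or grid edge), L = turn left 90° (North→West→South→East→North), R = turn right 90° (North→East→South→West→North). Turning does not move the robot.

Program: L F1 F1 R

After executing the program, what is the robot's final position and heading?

Answer: Final position: (row=2, col=3), facing South

Derivation:
Start: (row=2, col=1), facing South
  L: turn left, now facing East
  F1: move forward 1, now at (row=2, col=2)
  F1: move forward 1, now at (row=2, col=3)
  R: turn right, now facing South
Final: (row=2, col=3), facing South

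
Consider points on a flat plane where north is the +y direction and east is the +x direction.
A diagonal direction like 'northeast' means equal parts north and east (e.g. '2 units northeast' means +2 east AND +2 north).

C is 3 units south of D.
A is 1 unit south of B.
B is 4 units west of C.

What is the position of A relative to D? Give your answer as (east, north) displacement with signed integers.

Place D at the origin (east=0, north=0).
  C is 3 units south of D: delta (east=+0, north=-3); C at (east=0, north=-3).
  B is 4 units west of C: delta (east=-4, north=+0); B at (east=-4, north=-3).
  A is 1 unit south of B: delta (east=+0, north=-1); A at (east=-4, north=-4).
Therefore A relative to D: (east=-4, north=-4).

Answer: A is at (east=-4, north=-4) relative to D.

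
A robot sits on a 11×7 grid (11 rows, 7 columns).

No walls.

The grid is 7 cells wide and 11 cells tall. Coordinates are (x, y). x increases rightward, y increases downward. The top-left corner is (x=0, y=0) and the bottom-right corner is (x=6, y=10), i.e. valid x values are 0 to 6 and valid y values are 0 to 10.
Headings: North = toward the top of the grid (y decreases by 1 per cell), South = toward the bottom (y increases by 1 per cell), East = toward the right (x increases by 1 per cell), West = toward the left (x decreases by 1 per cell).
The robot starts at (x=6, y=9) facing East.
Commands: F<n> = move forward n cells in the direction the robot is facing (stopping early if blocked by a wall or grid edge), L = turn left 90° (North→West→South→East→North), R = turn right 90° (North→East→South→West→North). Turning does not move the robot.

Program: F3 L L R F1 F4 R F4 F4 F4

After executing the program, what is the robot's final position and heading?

Start: (x=6, y=9), facing East
  F3: move forward 0/3 (blocked), now at (x=6, y=9)
  L: turn left, now facing North
  L: turn left, now facing West
  R: turn right, now facing North
  F1: move forward 1, now at (x=6, y=8)
  F4: move forward 4, now at (x=6, y=4)
  R: turn right, now facing East
  [×3]F4: move forward 0/4 (blocked), now at (x=6, y=4)
Final: (x=6, y=4), facing East

Answer: Final position: (x=6, y=4), facing East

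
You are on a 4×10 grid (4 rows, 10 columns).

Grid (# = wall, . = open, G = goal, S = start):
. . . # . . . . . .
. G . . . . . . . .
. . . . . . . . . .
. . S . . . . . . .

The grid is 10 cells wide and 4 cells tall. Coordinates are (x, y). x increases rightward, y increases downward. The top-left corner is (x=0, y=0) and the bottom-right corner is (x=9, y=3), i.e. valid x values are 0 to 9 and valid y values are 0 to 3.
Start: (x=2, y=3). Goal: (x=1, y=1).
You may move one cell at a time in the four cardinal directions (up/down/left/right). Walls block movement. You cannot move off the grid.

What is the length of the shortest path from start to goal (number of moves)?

BFS from (x=2, y=3) until reaching (x=1, y=1):
  Distance 0: (x=2, y=3)
  Distance 1: (x=2, y=2), (x=1, y=3), (x=3, y=3)
  Distance 2: (x=2, y=1), (x=1, y=2), (x=3, y=2), (x=0, y=3), (x=4, y=3)
  Distance 3: (x=2, y=0), (x=1, y=1), (x=3, y=1), (x=0, y=2), (x=4, y=2), (x=5, y=3)  <- goal reached here
One shortest path (3 moves): (x=2, y=3) -> (x=1, y=3) -> (x=1, y=2) -> (x=1, y=1)

Answer: Shortest path length: 3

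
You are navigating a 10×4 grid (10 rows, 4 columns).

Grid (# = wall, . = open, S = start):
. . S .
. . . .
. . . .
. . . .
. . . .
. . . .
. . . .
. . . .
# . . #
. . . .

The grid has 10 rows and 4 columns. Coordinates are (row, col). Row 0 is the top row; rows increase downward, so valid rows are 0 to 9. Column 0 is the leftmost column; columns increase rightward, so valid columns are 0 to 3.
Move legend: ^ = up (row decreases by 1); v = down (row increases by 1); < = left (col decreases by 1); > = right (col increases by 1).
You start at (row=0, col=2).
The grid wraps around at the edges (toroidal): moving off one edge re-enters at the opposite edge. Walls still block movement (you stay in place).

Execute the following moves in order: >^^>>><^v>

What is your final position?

Start: (row=0, col=2)
  > (right): (row=0, col=2) -> (row=0, col=3)
  ^ (up): (row=0, col=3) -> (row=9, col=3)
  ^ (up): blocked, stay at (row=9, col=3)
  > (right): (row=9, col=3) -> (row=9, col=0)
  > (right): (row=9, col=0) -> (row=9, col=1)
  > (right): (row=9, col=1) -> (row=9, col=2)
  < (left): (row=9, col=2) -> (row=9, col=1)
  ^ (up): (row=9, col=1) -> (row=8, col=1)
  v (down): (row=8, col=1) -> (row=9, col=1)
  > (right): (row=9, col=1) -> (row=9, col=2)
Final: (row=9, col=2)

Answer: Final position: (row=9, col=2)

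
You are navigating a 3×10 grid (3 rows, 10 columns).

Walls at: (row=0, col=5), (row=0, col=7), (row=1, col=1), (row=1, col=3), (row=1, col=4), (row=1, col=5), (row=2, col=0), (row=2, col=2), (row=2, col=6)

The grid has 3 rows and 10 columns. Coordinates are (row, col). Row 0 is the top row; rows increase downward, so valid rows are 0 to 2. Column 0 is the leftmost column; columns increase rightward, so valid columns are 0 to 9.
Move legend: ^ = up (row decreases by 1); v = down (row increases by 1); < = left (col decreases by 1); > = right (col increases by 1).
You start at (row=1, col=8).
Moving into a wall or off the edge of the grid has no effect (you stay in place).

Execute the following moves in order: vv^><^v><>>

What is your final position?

Answer: Final position: (row=1, col=9)

Derivation:
Start: (row=1, col=8)
  v (down): (row=1, col=8) -> (row=2, col=8)
  v (down): blocked, stay at (row=2, col=8)
  ^ (up): (row=2, col=8) -> (row=1, col=8)
  > (right): (row=1, col=8) -> (row=1, col=9)
  < (left): (row=1, col=9) -> (row=1, col=8)
  ^ (up): (row=1, col=8) -> (row=0, col=8)
  v (down): (row=0, col=8) -> (row=1, col=8)
  > (right): (row=1, col=8) -> (row=1, col=9)
  < (left): (row=1, col=9) -> (row=1, col=8)
  > (right): (row=1, col=8) -> (row=1, col=9)
  > (right): blocked, stay at (row=1, col=9)
Final: (row=1, col=9)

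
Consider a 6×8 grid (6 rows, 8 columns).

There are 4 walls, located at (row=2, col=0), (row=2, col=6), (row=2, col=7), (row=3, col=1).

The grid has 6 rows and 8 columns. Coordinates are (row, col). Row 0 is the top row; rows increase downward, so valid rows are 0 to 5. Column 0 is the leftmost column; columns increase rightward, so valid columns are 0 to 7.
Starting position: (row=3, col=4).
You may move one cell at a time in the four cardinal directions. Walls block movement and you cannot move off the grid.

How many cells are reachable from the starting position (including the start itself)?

BFS flood-fill from (row=3, col=4):
  Distance 0: (row=3, col=4)
  Distance 1: (row=2, col=4), (row=3, col=3), (row=3, col=5), (row=4, col=4)
  Distance 2: (row=1, col=4), (row=2, col=3), (row=2, col=5), (row=3, col=2), (row=3, col=6), (row=4, col=3), (row=4, col=5), (row=5, col=4)
  Distance 3: (row=0, col=4), (row=1, col=3), (row=1, col=5), (row=2, col=2), (row=3, col=7), (row=4, col=2), (row=4, col=6), (row=5, col=3), (row=5, col=5)
  Distance 4: (row=0, col=3), (row=0, col=5), (row=1, col=2), (row=1, col=6), (row=2, col=1), (row=4, col=1), (row=4, col=7), (row=5, col=2), (row=5, col=6)
  Distance 5: (row=0, col=2), (row=0, col=6), (row=1, col=1), (row=1, col=7), (row=4, col=0), (row=5, col=1), (row=5, col=7)
  Distance 6: (row=0, col=1), (row=0, col=7), (row=1, col=0), (row=3, col=0), (row=5, col=0)
  Distance 7: (row=0, col=0)
Total reachable: 44 (grid has 44 open cells total)

Answer: Reachable cells: 44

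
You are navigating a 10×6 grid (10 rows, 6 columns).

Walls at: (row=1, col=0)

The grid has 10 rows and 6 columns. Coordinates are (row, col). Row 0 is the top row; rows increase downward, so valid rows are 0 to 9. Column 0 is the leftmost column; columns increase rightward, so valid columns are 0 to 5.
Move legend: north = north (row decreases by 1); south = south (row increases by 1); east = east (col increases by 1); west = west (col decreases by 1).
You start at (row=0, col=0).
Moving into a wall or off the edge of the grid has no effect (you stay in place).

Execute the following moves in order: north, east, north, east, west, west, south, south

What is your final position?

Start: (row=0, col=0)
  north (north): blocked, stay at (row=0, col=0)
  east (east): (row=0, col=0) -> (row=0, col=1)
  north (north): blocked, stay at (row=0, col=1)
  east (east): (row=0, col=1) -> (row=0, col=2)
  west (west): (row=0, col=2) -> (row=0, col=1)
  west (west): (row=0, col=1) -> (row=0, col=0)
  south (south): blocked, stay at (row=0, col=0)
  south (south): blocked, stay at (row=0, col=0)
Final: (row=0, col=0)

Answer: Final position: (row=0, col=0)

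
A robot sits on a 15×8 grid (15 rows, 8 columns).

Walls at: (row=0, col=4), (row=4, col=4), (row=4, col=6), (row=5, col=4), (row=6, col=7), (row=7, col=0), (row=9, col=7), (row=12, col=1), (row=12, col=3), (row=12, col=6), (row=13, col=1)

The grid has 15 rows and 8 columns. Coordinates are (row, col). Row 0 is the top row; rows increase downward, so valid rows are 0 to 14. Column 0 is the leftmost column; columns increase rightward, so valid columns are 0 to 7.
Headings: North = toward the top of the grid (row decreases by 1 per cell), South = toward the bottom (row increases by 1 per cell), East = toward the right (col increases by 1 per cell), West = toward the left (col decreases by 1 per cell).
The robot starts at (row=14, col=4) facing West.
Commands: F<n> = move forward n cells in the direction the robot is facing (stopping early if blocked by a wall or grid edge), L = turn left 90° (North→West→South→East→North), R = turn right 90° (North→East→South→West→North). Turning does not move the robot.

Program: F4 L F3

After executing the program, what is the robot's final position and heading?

Start: (row=14, col=4), facing West
  F4: move forward 4, now at (row=14, col=0)
  L: turn left, now facing South
  F3: move forward 0/3 (blocked), now at (row=14, col=0)
Final: (row=14, col=0), facing South

Answer: Final position: (row=14, col=0), facing South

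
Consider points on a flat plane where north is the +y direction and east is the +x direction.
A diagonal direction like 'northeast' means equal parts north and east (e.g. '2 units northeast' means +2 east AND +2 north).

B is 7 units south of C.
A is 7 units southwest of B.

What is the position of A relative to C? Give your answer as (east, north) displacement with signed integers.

Place C at the origin (east=0, north=0).
  B is 7 units south of C: delta (east=+0, north=-7); B at (east=0, north=-7).
  A is 7 units southwest of B: delta (east=-7, north=-7); A at (east=-7, north=-14).
Therefore A relative to C: (east=-7, north=-14).

Answer: A is at (east=-7, north=-14) relative to C.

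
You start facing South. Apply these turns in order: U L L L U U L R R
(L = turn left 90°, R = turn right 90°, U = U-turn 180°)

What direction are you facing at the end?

Start: South
  U (U-turn (180°)) -> North
  L (left (90° counter-clockwise)) -> West
  L (left (90° counter-clockwise)) -> South
  L (left (90° counter-clockwise)) -> East
  U (U-turn (180°)) -> West
  U (U-turn (180°)) -> East
  L (left (90° counter-clockwise)) -> North
  R (right (90° clockwise)) -> East
  R (right (90° clockwise)) -> South
Final: South

Answer: Final heading: South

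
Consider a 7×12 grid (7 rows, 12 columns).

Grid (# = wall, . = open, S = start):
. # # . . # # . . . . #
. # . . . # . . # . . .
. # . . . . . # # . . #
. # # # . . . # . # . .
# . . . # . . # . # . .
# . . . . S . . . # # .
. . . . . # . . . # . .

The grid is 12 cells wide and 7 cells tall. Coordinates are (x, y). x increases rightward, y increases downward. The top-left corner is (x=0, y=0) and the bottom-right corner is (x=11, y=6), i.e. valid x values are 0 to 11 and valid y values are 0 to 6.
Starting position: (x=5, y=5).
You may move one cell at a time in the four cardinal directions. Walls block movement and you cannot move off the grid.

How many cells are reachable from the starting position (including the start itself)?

BFS flood-fill from (x=5, y=5):
  Distance 0: (x=5, y=5)
  Distance 1: (x=5, y=4), (x=4, y=5), (x=6, y=5)
  Distance 2: (x=5, y=3), (x=6, y=4), (x=3, y=5), (x=7, y=5), (x=4, y=6), (x=6, y=6)
  Distance 3: (x=5, y=2), (x=4, y=3), (x=6, y=3), (x=3, y=4), (x=2, y=5), (x=8, y=5), (x=3, y=6), (x=7, y=6)
  Distance 4: (x=4, y=2), (x=6, y=2), (x=2, y=4), (x=8, y=4), (x=1, y=5), (x=2, y=6), (x=8, y=6)
  Distance 5: (x=4, y=1), (x=6, y=1), (x=3, y=2), (x=8, y=3), (x=1, y=4), (x=1, y=6)
  Distance 6: (x=4, y=0), (x=3, y=1), (x=7, y=1), (x=2, y=2), (x=0, y=6)
  Distance 7: (x=3, y=0), (x=7, y=0), (x=2, y=1)
  Distance 8: (x=8, y=0)
  Distance 9: (x=9, y=0)
  Distance 10: (x=10, y=0), (x=9, y=1)
  Distance 11: (x=10, y=1), (x=9, y=2)
  Distance 12: (x=11, y=1), (x=10, y=2)
  Distance 13: (x=10, y=3)
  Distance 14: (x=11, y=3), (x=10, y=4)
  Distance 15: (x=11, y=4)
  Distance 16: (x=11, y=5)
  Distance 17: (x=11, y=6)
  Distance 18: (x=10, y=6)
Total reachable: 54 (grid has 58 open cells total)

Answer: Reachable cells: 54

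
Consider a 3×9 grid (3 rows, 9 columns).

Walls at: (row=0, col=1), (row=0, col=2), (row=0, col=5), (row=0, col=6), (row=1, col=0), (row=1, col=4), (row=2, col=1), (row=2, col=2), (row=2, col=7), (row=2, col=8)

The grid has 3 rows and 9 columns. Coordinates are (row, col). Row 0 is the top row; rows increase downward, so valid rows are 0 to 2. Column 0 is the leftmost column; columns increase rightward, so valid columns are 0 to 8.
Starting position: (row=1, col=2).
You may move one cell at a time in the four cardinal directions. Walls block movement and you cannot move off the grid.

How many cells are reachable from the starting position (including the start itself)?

Answer: Reachable cells: 15

Derivation:
BFS flood-fill from (row=1, col=2):
  Distance 0: (row=1, col=2)
  Distance 1: (row=1, col=1), (row=1, col=3)
  Distance 2: (row=0, col=3), (row=2, col=3)
  Distance 3: (row=0, col=4), (row=2, col=4)
  Distance 4: (row=2, col=5)
  Distance 5: (row=1, col=5), (row=2, col=6)
  Distance 6: (row=1, col=6)
  Distance 7: (row=1, col=7)
  Distance 8: (row=0, col=7), (row=1, col=8)
  Distance 9: (row=0, col=8)
Total reachable: 15 (grid has 17 open cells total)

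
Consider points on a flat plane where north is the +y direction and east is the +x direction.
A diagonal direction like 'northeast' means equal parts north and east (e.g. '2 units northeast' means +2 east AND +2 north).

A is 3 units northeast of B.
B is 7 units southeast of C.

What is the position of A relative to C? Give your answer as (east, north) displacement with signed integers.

Answer: A is at (east=10, north=-4) relative to C.

Derivation:
Place C at the origin (east=0, north=0).
  B is 7 units southeast of C: delta (east=+7, north=-7); B at (east=7, north=-7).
  A is 3 units northeast of B: delta (east=+3, north=+3); A at (east=10, north=-4).
Therefore A relative to C: (east=10, north=-4).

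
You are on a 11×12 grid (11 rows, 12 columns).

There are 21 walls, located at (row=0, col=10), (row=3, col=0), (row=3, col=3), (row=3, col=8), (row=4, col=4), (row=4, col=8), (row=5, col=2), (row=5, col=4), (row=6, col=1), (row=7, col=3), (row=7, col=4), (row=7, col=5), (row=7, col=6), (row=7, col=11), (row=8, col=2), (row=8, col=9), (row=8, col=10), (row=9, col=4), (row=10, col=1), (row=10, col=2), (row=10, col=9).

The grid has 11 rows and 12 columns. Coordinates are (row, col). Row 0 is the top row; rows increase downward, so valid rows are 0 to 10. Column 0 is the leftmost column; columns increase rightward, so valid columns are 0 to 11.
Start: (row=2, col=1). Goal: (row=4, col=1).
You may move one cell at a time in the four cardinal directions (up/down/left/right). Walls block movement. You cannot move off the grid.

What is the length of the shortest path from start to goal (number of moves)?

BFS from (row=2, col=1) until reaching (row=4, col=1):
  Distance 0: (row=2, col=1)
  Distance 1: (row=1, col=1), (row=2, col=0), (row=2, col=2), (row=3, col=1)
  Distance 2: (row=0, col=1), (row=1, col=0), (row=1, col=2), (row=2, col=3), (row=3, col=2), (row=4, col=1)  <- goal reached here
One shortest path (2 moves): (row=2, col=1) -> (row=3, col=1) -> (row=4, col=1)

Answer: Shortest path length: 2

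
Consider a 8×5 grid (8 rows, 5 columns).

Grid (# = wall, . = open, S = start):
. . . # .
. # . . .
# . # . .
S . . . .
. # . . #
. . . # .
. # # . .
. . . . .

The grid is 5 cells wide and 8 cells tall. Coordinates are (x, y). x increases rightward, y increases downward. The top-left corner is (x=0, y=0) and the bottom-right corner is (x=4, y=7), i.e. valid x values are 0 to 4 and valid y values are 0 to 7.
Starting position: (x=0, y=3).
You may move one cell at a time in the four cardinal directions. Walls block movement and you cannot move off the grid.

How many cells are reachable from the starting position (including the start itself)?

BFS flood-fill from (x=0, y=3):
  Distance 0: (x=0, y=3)
  Distance 1: (x=1, y=3), (x=0, y=4)
  Distance 2: (x=1, y=2), (x=2, y=3), (x=0, y=5)
  Distance 3: (x=3, y=3), (x=2, y=4), (x=1, y=5), (x=0, y=6)
  Distance 4: (x=3, y=2), (x=4, y=3), (x=3, y=4), (x=2, y=5), (x=0, y=7)
  Distance 5: (x=3, y=1), (x=4, y=2), (x=1, y=7)
  Distance 6: (x=2, y=1), (x=4, y=1), (x=2, y=7)
  Distance 7: (x=2, y=0), (x=4, y=0), (x=3, y=7)
  Distance 8: (x=1, y=0), (x=3, y=6), (x=4, y=7)
  Distance 9: (x=0, y=0), (x=4, y=6)
  Distance 10: (x=0, y=1), (x=4, y=5)
Total reachable: 31 (grid has 31 open cells total)

Answer: Reachable cells: 31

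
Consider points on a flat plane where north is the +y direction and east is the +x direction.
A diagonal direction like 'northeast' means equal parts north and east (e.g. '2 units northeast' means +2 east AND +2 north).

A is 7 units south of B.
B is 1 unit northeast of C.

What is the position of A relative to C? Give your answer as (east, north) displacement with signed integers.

Place C at the origin (east=0, north=0).
  B is 1 unit northeast of C: delta (east=+1, north=+1); B at (east=1, north=1).
  A is 7 units south of B: delta (east=+0, north=-7); A at (east=1, north=-6).
Therefore A relative to C: (east=1, north=-6).

Answer: A is at (east=1, north=-6) relative to C.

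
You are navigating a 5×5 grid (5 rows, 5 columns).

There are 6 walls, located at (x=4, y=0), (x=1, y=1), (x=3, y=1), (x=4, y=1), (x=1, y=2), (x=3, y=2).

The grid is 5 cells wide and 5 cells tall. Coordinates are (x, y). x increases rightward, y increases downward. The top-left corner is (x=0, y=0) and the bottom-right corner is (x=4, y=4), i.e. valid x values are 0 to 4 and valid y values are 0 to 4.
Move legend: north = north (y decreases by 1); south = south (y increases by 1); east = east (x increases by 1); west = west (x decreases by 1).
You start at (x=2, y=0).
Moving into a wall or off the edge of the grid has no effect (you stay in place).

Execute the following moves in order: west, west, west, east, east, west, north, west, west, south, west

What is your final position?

Start: (x=2, y=0)
  west (west): (x=2, y=0) -> (x=1, y=0)
  west (west): (x=1, y=0) -> (x=0, y=0)
  west (west): blocked, stay at (x=0, y=0)
  east (east): (x=0, y=0) -> (x=1, y=0)
  east (east): (x=1, y=0) -> (x=2, y=0)
  west (west): (x=2, y=0) -> (x=1, y=0)
  north (north): blocked, stay at (x=1, y=0)
  west (west): (x=1, y=0) -> (x=0, y=0)
  west (west): blocked, stay at (x=0, y=0)
  south (south): (x=0, y=0) -> (x=0, y=1)
  west (west): blocked, stay at (x=0, y=1)
Final: (x=0, y=1)

Answer: Final position: (x=0, y=1)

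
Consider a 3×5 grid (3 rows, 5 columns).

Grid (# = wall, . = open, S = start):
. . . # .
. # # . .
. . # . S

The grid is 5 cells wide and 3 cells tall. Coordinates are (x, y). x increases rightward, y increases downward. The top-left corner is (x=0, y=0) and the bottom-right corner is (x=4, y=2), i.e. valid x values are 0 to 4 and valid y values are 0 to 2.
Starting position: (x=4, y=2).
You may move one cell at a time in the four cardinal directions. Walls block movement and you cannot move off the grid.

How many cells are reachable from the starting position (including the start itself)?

BFS flood-fill from (x=4, y=2):
  Distance 0: (x=4, y=2)
  Distance 1: (x=4, y=1), (x=3, y=2)
  Distance 2: (x=4, y=0), (x=3, y=1)
Total reachable: 5 (grid has 11 open cells total)

Answer: Reachable cells: 5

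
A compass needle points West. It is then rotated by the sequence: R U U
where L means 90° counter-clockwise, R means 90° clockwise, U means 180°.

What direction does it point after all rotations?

Answer: Final heading: North

Derivation:
Start: West
  R (right (90° clockwise)) -> North
  U (U-turn (180°)) -> South
  U (U-turn (180°)) -> North
Final: North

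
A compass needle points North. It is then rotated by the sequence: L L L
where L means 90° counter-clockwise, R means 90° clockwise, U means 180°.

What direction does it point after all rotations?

Answer: Final heading: East

Derivation:
Start: North
  L (left (90° counter-clockwise)) -> West
  L (left (90° counter-clockwise)) -> South
  L (left (90° counter-clockwise)) -> East
Final: East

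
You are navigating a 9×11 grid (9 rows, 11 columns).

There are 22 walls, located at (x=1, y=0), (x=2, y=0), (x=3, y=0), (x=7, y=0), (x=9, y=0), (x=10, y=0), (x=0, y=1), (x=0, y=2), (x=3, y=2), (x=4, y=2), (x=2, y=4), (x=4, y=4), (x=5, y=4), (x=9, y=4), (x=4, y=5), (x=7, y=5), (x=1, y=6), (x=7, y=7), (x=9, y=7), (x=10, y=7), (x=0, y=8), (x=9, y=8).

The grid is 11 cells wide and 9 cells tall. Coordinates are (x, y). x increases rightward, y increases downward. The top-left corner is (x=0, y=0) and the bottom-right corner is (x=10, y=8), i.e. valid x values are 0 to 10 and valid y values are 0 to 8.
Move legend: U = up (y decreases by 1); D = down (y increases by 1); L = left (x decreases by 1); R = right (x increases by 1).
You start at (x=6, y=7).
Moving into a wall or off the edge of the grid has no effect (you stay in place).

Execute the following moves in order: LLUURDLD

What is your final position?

Answer: Final position: (x=4, y=8)

Derivation:
Start: (x=6, y=7)
  L (left): (x=6, y=7) -> (x=5, y=7)
  L (left): (x=5, y=7) -> (x=4, y=7)
  U (up): (x=4, y=7) -> (x=4, y=6)
  U (up): blocked, stay at (x=4, y=6)
  R (right): (x=4, y=6) -> (x=5, y=6)
  D (down): (x=5, y=6) -> (x=5, y=7)
  L (left): (x=5, y=7) -> (x=4, y=7)
  D (down): (x=4, y=7) -> (x=4, y=8)
Final: (x=4, y=8)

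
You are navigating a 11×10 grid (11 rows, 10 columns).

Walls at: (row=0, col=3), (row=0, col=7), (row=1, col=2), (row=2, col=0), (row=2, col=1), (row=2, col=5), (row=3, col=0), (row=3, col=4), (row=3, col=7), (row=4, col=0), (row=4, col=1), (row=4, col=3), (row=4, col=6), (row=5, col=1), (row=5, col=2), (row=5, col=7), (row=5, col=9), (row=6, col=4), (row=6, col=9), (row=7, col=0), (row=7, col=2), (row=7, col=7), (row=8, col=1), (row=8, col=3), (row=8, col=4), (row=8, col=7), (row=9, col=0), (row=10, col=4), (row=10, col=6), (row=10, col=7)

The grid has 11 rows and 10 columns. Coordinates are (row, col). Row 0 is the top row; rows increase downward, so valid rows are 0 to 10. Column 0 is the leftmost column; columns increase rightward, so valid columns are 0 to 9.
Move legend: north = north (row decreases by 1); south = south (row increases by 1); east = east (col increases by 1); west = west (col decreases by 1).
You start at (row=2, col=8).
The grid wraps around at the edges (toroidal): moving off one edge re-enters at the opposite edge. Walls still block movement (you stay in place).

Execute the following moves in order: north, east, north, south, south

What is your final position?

Start: (row=2, col=8)
  north (north): (row=2, col=8) -> (row=1, col=8)
  east (east): (row=1, col=8) -> (row=1, col=9)
  north (north): (row=1, col=9) -> (row=0, col=9)
  south (south): (row=0, col=9) -> (row=1, col=9)
  south (south): (row=1, col=9) -> (row=2, col=9)
Final: (row=2, col=9)

Answer: Final position: (row=2, col=9)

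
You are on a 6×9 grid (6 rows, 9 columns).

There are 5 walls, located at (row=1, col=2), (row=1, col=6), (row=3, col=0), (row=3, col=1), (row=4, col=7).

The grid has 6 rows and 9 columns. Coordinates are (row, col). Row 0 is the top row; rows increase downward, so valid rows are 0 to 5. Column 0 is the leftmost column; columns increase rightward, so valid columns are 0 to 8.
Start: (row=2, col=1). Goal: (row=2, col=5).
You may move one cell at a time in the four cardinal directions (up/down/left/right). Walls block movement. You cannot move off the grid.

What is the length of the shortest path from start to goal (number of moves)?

Answer: Shortest path length: 4

Derivation:
BFS from (row=2, col=1) until reaching (row=2, col=5):
  Distance 0: (row=2, col=1)
  Distance 1: (row=1, col=1), (row=2, col=0), (row=2, col=2)
  Distance 2: (row=0, col=1), (row=1, col=0), (row=2, col=3), (row=3, col=2)
  Distance 3: (row=0, col=0), (row=0, col=2), (row=1, col=3), (row=2, col=4), (row=3, col=3), (row=4, col=2)
  Distance 4: (row=0, col=3), (row=1, col=4), (row=2, col=5), (row=3, col=4), (row=4, col=1), (row=4, col=3), (row=5, col=2)  <- goal reached here
One shortest path (4 moves): (row=2, col=1) -> (row=2, col=2) -> (row=2, col=3) -> (row=2, col=4) -> (row=2, col=5)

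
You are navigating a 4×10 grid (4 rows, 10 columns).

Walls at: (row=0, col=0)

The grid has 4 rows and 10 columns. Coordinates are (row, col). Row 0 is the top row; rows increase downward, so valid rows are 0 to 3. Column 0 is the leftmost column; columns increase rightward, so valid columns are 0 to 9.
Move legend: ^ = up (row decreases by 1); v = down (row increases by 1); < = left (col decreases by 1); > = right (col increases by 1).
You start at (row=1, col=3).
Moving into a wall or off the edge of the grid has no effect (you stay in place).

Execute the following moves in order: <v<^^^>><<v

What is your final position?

Start: (row=1, col=3)
  < (left): (row=1, col=3) -> (row=1, col=2)
  v (down): (row=1, col=2) -> (row=2, col=2)
  < (left): (row=2, col=2) -> (row=2, col=1)
  ^ (up): (row=2, col=1) -> (row=1, col=1)
  ^ (up): (row=1, col=1) -> (row=0, col=1)
  ^ (up): blocked, stay at (row=0, col=1)
  > (right): (row=0, col=1) -> (row=0, col=2)
  > (right): (row=0, col=2) -> (row=0, col=3)
  < (left): (row=0, col=3) -> (row=0, col=2)
  < (left): (row=0, col=2) -> (row=0, col=1)
  v (down): (row=0, col=1) -> (row=1, col=1)
Final: (row=1, col=1)

Answer: Final position: (row=1, col=1)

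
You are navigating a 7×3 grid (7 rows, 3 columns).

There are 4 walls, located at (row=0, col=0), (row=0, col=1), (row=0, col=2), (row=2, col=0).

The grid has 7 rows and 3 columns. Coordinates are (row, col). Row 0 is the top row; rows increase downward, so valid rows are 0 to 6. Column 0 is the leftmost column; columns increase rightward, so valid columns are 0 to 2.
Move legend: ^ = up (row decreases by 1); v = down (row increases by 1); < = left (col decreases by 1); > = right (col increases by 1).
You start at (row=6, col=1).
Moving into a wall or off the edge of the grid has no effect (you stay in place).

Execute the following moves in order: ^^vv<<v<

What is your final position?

Start: (row=6, col=1)
  ^ (up): (row=6, col=1) -> (row=5, col=1)
  ^ (up): (row=5, col=1) -> (row=4, col=1)
  v (down): (row=4, col=1) -> (row=5, col=1)
  v (down): (row=5, col=1) -> (row=6, col=1)
  < (left): (row=6, col=1) -> (row=6, col=0)
  < (left): blocked, stay at (row=6, col=0)
  v (down): blocked, stay at (row=6, col=0)
  < (left): blocked, stay at (row=6, col=0)
Final: (row=6, col=0)

Answer: Final position: (row=6, col=0)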